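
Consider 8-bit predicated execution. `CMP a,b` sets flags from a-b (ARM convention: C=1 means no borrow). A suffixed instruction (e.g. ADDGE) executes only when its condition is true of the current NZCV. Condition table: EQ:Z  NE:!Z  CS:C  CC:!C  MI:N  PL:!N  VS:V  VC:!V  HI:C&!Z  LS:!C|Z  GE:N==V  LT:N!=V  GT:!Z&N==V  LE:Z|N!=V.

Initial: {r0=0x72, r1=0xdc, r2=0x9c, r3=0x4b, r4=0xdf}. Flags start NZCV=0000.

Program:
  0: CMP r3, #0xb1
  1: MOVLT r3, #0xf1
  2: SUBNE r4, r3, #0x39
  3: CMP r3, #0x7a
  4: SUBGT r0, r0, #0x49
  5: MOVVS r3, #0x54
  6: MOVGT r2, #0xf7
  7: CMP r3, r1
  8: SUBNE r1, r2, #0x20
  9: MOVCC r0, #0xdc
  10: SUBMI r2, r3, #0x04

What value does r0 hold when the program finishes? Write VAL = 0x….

[0] flags=1001 → (cmp)
[1] flags=1001 LT?F → skip
[2] flags=1001 NE?T → r4=0x12
[3] flags=1000 → (cmp)
[4] flags=1000 GT?F → skip
[5] flags=1000 VS?F → skip
[6] flags=1000 GT?F → skip
[7] flags=0000 → (cmp)
[8] flags=0000 NE?T → r1=0x7c
[9] flags=0000 CC?T → r0=0xdc
[10] flags=0000 MI?F → skip

VAL = 0xdc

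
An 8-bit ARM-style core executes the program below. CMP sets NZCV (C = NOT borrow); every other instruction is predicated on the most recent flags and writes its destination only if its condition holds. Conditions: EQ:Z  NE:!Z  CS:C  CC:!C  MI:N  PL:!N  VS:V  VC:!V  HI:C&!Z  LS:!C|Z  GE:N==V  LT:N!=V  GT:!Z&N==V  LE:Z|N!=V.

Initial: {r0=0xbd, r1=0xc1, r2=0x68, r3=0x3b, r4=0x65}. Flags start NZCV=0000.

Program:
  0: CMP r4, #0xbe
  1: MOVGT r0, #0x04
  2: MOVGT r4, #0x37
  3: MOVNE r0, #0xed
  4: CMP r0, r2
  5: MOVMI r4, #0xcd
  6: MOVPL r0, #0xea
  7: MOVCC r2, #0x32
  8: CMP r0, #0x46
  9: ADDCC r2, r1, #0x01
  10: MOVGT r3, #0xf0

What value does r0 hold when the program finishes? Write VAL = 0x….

VAL = 0xed

0: ✓ CMP  NZCV=1001
1: ✓ MOVGT  r0←0x04
2: ✓ MOVGT  r4←0x37
3: ✓ MOVNE  r0←0xed
4: ✓ CMP  NZCV=1010
5: ✓ MOVMI  r4←0xcd
6: · MOVPL
7: · MOVCC
8: ✓ CMP  NZCV=1010
9: · ADDCC
10: · MOVGT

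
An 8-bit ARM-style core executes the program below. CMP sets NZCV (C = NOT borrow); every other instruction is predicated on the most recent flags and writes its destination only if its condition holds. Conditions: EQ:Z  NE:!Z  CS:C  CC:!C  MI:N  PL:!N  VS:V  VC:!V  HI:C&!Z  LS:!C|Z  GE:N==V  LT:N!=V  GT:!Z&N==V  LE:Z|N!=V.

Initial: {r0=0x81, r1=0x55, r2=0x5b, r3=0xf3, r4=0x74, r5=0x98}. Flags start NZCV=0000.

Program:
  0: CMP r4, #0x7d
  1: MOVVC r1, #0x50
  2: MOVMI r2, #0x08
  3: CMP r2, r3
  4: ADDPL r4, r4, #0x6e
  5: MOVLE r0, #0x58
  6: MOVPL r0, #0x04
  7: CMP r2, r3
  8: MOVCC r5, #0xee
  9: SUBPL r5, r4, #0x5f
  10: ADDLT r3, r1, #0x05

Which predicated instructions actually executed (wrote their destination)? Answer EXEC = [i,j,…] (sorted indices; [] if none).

EXEC = [1,2,4,6,8,9]

0: ✓ CMP  NZCV=1000
1: ✓ MOVVC  r1←0x50
2: ✓ MOVMI  r2←0x08
3: ✓ CMP  NZCV=0000
4: ✓ ADDPL  r4←0xe2
5: · MOVLE
6: ✓ MOVPL  r0←0x04
7: ✓ CMP  NZCV=0000
8: ✓ MOVCC  r5←0xee
9: ✓ SUBPL  r5←0x83
10: · ADDLT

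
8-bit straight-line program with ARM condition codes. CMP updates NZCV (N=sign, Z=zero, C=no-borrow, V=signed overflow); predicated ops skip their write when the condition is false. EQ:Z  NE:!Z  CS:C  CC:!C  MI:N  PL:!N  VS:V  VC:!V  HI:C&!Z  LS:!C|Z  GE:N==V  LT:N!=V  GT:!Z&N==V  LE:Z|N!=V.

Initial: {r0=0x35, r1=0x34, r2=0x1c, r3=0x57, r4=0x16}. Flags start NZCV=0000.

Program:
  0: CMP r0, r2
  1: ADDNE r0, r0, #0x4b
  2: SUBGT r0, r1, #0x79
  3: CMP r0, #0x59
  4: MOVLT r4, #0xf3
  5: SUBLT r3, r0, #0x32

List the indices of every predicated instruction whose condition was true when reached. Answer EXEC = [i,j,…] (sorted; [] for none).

EXEC = [1,2,4,5]

[0] flags=0010 → (cmp)
[1] flags=0010 NE?T → r0=0x80
[2] flags=0010 GT?T → r0=0xbb
[3] flags=0011 → (cmp)
[4] flags=0011 LT?T → r4=0xf3
[5] flags=0011 LT?T → r3=0x89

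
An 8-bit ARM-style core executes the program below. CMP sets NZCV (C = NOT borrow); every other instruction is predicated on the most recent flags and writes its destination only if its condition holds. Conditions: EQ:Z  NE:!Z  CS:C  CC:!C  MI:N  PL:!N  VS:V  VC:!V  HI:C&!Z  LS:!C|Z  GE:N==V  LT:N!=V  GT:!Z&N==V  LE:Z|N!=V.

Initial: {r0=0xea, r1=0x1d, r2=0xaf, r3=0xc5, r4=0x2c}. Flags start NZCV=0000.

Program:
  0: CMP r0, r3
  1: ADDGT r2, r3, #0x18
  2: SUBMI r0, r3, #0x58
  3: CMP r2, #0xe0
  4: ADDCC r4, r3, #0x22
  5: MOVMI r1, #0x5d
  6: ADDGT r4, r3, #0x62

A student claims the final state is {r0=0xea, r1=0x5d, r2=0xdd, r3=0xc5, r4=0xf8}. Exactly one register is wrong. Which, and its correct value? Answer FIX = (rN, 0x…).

FIX = (r4, 0xe7)

[0] flags=0010 → (cmp)
[1] flags=0010 GT?T → r2=0xdd
[2] flags=0010 MI?F → skip
[3] flags=1000 → (cmp)
[4] flags=1000 CC?T → r4=0xe7
[5] flags=1000 MI?T → r1=0x5d
[6] flags=1000 GT?F → skip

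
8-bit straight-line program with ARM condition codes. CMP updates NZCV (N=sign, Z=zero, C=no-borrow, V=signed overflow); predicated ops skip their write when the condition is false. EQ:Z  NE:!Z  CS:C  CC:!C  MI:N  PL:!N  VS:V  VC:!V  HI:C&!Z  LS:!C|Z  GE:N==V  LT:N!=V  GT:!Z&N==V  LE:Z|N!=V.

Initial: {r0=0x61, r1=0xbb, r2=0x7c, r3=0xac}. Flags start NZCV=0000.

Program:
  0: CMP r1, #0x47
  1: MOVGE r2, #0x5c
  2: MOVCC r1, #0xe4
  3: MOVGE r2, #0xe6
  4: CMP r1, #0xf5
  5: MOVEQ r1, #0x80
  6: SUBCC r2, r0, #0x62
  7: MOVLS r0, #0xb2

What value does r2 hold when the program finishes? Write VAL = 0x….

VAL = 0xff

[0] flags=0011 → (cmp)
[1] flags=0011 GE?F → skip
[2] flags=0011 CC?F → skip
[3] flags=0011 GE?F → skip
[4] flags=1000 → (cmp)
[5] flags=1000 EQ?F → skip
[6] flags=1000 CC?T → r2=0xff
[7] flags=1000 LS?T → r0=0xb2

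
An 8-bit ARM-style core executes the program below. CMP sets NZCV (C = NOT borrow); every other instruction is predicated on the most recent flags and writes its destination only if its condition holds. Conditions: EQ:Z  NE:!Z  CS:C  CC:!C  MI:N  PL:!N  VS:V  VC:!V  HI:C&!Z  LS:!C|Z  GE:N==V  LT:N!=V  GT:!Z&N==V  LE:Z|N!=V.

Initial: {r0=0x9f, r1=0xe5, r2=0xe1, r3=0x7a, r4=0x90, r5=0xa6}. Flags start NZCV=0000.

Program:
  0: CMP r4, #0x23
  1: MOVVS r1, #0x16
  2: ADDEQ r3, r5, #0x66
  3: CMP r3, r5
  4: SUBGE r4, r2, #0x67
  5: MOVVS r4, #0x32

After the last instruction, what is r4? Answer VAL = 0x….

0: ✓ CMP  NZCV=0011
1: ✓ MOVVS  r1←0x16
2: · ADDEQ
3: ✓ CMP  NZCV=1001
4: ✓ SUBGE  r4←0x7a
5: ✓ MOVVS  r4←0x32

VAL = 0x32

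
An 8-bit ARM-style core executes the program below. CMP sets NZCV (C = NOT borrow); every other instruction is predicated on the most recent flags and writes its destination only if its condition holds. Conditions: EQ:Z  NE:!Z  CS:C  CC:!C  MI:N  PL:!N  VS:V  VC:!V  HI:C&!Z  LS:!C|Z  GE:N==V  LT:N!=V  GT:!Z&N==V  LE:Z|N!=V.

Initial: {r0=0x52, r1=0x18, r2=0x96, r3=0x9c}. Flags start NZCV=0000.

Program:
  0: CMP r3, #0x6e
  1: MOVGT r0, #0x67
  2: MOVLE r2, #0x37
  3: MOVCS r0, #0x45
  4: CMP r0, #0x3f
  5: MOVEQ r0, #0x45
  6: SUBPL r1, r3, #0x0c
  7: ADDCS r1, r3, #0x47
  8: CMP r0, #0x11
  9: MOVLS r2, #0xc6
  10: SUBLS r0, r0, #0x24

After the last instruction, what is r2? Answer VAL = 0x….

VAL = 0x37

[0] flags=0011 → (cmp)
[1] flags=0011 GT?F → skip
[2] flags=0011 LE?T → r2=0x37
[3] flags=0011 CS?T → r0=0x45
[4] flags=0010 → (cmp)
[5] flags=0010 EQ?F → skip
[6] flags=0010 PL?T → r1=0x90
[7] flags=0010 CS?T → r1=0xe3
[8] flags=0010 → (cmp)
[9] flags=0010 LS?F → skip
[10] flags=0010 LS?F → skip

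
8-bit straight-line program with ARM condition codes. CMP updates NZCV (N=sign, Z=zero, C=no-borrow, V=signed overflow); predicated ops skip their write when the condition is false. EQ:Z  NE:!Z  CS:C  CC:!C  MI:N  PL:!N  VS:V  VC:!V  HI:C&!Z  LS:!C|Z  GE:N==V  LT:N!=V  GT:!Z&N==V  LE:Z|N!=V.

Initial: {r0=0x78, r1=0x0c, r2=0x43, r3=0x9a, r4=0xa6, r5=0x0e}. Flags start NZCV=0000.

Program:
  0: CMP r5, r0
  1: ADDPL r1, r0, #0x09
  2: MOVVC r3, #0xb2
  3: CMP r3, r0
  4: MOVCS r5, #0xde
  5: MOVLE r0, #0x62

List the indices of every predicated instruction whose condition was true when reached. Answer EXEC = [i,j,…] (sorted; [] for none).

[0] flags=1000 → (cmp)
[1] flags=1000 PL?F → skip
[2] flags=1000 VC?T → r3=0xb2
[3] flags=0011 → (cmp)
[4] flags=0011 CS?T → r5=0xde
[5] flags=0011 LE?T → r0=0x62

EXEC = [2,4,5]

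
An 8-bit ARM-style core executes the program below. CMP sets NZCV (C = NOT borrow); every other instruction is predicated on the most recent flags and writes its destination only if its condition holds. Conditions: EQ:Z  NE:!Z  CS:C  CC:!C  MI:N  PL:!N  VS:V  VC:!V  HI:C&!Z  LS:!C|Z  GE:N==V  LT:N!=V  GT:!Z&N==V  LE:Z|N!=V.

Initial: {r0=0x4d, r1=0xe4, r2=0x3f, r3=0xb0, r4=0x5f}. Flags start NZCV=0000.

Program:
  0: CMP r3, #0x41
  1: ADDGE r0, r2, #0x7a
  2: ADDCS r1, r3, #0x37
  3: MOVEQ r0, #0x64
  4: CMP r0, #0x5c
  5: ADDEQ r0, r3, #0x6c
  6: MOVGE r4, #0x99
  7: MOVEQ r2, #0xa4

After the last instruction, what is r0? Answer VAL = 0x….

VAL = 0x4d

[0] flags=0011 → (cmp)
[1] flags=0011 GE?F → skip
[2] flags=0011 CS?T → r1=0xe7
[3] flags=0011 EQ?F → skip
[4] flags=1000 → (cmp)
[5] flags=1000 EQ?F → skip
[6] flags=1000 GE?F → skip
[7] flags=1000 EQ?F → skip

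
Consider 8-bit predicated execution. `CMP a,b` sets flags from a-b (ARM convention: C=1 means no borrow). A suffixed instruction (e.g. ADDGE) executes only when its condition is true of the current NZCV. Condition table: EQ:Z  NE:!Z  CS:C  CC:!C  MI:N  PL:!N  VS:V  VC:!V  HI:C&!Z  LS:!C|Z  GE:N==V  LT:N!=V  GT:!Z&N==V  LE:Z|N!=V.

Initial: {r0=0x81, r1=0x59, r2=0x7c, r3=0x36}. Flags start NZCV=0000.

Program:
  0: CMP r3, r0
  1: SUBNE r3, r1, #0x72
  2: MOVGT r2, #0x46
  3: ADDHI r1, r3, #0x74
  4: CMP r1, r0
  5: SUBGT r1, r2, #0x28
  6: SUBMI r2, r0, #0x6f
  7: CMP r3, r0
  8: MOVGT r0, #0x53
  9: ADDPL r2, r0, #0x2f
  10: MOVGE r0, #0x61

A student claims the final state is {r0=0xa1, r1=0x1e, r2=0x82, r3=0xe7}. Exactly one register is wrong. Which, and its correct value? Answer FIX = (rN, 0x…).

[0] flags=1001 → (cmp)
[1] flags=1001 NE?T → r3=0xe7
[2] flags=1001 GT?T → r2=0x46
[3] flags=1001 HI?F → skip
[4] flags=1001 → (cmp)
[5] flags=1001 GT?T → r1=0x1e
[6] flags=1001 MI?T → r2=0x12
[7] flags=0010 → (cmp)
[8] flags=0010 GT?T → r0=0x53
[9] flags=0010 PL?T → r2=0x82
[10] flags=0010 GE?T → r0=0x61

FIX = (r0, 0x61)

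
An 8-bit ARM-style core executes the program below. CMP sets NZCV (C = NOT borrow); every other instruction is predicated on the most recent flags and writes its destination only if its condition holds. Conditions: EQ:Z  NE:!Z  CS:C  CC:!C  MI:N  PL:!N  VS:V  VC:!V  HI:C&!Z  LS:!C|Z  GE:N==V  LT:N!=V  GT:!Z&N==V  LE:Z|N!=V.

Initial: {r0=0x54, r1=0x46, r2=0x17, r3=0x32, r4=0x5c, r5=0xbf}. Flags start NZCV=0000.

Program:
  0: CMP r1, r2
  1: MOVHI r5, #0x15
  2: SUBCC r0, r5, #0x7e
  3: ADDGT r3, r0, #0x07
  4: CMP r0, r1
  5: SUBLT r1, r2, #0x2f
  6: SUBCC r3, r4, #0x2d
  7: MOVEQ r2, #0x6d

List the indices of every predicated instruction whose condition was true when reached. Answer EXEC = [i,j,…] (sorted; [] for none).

0: ✓ CMP  NZCV=0010
1: ✓ MOVHI  r5←0x15
2: · SUBCC
3: ✓ ADDGT  r3←0x5b
4: ✓ CMP  NZCV=0010
5: · SUBLT
6: · SUBCC
7: · MOVEQ

EXEC = [1,3]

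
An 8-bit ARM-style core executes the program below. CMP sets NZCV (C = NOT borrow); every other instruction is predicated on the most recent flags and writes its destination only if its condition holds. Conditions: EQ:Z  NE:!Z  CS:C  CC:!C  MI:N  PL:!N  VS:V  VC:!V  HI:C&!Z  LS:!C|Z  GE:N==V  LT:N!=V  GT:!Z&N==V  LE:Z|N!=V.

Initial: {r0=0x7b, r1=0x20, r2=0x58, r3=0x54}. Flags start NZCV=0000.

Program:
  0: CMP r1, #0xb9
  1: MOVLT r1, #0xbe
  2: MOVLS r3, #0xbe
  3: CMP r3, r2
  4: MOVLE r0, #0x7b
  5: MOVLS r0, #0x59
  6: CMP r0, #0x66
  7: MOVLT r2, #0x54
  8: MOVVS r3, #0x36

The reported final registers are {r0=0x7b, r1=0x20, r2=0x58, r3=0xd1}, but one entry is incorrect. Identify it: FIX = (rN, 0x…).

FIX = (r3, 0xbe)

0: ✓ CMP  NZCV=0000
1: · MOVLT
2: ✓ MOVLS  r3←0xbe
3: ✓ CMP  NZCV=0011
4: ✓ MOVLE  r0←0x7b
5: · MOVLS
6: ✓ CMP  NZCV=0010
7: · MOVLT
8: · MOVVS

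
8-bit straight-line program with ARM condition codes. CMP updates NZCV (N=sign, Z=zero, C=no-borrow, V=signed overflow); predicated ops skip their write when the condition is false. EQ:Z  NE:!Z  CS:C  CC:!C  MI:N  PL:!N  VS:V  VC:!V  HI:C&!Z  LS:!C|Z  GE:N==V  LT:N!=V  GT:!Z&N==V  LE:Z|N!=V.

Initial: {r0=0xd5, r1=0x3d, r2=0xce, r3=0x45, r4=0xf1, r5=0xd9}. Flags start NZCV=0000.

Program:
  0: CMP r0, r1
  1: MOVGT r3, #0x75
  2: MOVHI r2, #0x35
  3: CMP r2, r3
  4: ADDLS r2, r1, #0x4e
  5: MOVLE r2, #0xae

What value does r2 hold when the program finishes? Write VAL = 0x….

[0] flags=1010 → (cmp)
[1] flags=1010 GT?F → skip
[2] flags=1010 HI?T → r2=0x35
[3] flags=1000 → (cmp)
[4] flags=1000 LS?T → r2=0x8b
[5] flags=1000 LE?T → r2=0xae

VAL = 0xae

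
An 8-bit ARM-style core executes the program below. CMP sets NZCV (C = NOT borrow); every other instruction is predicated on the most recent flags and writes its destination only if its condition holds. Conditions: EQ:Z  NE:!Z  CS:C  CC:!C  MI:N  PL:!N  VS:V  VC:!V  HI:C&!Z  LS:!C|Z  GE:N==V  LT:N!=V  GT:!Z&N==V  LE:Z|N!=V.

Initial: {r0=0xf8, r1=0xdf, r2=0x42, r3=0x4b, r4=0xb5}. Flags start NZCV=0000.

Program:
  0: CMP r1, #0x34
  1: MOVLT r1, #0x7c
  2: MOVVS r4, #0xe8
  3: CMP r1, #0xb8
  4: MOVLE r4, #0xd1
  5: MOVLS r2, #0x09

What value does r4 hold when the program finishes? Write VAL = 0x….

[0] flags=1010 → (cmp)
[1] flags=1010 LT?T → r1=0x7c
[2] flags=1010 VS?F → skip
[3] flags=1001 → (cmp)
[4] flags=1001 LE?F → skip
[5] flags=1001 LS?T → r2=0x09

VAL = 0xb5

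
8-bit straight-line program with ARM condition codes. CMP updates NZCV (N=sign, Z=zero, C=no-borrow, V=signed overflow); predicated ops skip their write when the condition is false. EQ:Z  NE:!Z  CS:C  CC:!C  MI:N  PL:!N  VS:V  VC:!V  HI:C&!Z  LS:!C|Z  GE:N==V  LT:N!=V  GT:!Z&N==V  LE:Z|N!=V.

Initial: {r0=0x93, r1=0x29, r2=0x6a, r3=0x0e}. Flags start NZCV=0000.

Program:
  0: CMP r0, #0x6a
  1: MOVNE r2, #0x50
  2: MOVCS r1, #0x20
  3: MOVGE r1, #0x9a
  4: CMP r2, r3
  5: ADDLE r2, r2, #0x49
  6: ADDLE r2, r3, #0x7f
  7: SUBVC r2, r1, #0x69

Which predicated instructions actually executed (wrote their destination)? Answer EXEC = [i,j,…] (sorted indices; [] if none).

[0] flags=0011 → (cmp)
[1] flags=0011 NE?T → r2=0x50
[2] flags=0011 CS?T → r1=0x20
[3] flags=0011 GE?F → skip
[4] flags=0010 → (cmp)
[5] flags=0010 LE?F → skip
[6] flags=0010 LE?F → skip
[7] flags=0010 VC?T → r2=0xb7

EXEC = [1,2,7]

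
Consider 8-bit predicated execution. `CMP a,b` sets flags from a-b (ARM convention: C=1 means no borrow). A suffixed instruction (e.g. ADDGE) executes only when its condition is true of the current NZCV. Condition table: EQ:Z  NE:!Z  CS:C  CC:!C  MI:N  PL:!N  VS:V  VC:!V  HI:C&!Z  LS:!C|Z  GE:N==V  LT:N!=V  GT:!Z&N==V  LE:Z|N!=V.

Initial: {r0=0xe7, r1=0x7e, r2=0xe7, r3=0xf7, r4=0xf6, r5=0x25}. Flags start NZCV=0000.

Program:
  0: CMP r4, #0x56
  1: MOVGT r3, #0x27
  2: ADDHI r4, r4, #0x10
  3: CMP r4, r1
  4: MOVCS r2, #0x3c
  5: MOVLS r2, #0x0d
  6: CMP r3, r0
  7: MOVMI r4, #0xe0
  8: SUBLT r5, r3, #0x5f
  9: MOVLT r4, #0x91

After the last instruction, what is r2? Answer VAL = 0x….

VAL = 0x0d

[0] flags=1010 → (cmp)
[1] flags=1010 GT?F → skip
[2] flags=1010 HI?T → r4=0x06
[3] flags=1000 → (cmp)
[4] flags=1000 CS?F → skip
[5] flags=1000 LS?T → r2=0x0d
[6] flags=0010 → (cmp)
[7] flags=0010 MI?F → skip
[8] flags=0010 LT?F → skip
[9] flags=0010 LT?F → skip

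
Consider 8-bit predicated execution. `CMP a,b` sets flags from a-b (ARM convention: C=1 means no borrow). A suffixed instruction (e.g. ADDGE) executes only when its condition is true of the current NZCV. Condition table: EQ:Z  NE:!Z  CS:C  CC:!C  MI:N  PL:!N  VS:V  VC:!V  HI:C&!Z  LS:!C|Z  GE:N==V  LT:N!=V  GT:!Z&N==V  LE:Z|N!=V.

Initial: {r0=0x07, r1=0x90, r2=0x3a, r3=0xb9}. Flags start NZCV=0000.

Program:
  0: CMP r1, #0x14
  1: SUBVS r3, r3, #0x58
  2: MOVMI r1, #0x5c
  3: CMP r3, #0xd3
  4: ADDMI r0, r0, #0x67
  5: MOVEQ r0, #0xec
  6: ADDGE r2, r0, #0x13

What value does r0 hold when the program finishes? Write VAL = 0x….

VAL = 0x6e

0: ✓ CMP  NZCV=0011
1: ✓ SUBVS  r3←0x61
2: · MOVMI
3: ✓ CMP  NZCV=1001
4: ✓ ADDMI  r0←0x6e
5: · MOVEQ
6: ✓ ADDGE  r2←0x81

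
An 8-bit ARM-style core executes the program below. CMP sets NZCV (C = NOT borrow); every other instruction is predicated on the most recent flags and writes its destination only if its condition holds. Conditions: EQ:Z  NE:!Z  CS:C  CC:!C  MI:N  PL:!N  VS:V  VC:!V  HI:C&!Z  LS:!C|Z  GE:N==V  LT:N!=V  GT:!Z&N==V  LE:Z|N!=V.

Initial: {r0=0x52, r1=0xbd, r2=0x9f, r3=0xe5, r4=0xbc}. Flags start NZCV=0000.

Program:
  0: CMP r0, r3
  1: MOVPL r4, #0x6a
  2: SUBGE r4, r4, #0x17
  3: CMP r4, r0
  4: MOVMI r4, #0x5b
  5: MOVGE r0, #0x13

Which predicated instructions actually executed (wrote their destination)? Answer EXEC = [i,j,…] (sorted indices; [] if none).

EXEC = [1,2,5]

[0] flags=0000 → (cmp)
[1] flags=0000 PL?T → r4=0x6a
[2] flags=0000 GE?T → r4=0x53
[3] flags=0010 → (cmp)
[4] flags=0010 MI?F → skip
[5] flags=0010 GE?T → r0=0x13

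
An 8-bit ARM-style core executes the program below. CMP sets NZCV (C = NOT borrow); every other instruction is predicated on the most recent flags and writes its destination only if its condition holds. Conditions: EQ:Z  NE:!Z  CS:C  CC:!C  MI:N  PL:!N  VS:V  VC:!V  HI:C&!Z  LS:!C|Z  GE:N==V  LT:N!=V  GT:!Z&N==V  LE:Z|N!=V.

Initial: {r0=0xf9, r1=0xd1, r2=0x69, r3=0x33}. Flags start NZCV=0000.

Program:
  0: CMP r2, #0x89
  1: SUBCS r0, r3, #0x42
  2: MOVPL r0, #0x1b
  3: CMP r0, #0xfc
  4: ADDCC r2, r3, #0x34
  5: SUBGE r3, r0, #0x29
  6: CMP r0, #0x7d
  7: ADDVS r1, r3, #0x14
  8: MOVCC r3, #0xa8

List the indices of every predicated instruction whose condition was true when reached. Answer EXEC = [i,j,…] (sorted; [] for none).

[0] flags=1001 → (cmp)
[1] flags=1001 CS?F → skip
[2] flags=1001 PL?F → skip
[3] flags=1000 → (cmp)
[4] flags=1000 CC?T → r2=0x67
[5] flags=1000 GE?F → skip
[6] flags=0011 → (cmp)
[7] flags=0011 VS?T → r1=0x47
[8] flags=0011 CC?F → skip

EXEC = [4,7]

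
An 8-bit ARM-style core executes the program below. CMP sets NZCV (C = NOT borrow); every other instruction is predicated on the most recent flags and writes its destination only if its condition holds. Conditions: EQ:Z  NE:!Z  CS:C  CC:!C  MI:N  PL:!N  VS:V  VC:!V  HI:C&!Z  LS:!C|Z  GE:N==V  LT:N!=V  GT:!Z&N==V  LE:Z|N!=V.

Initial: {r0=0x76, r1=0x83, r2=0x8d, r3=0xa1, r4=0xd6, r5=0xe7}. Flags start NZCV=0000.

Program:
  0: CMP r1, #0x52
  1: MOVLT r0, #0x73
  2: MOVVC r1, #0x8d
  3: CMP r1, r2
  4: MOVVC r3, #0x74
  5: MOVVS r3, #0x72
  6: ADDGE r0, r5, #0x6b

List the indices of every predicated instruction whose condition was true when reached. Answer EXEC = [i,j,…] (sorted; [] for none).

[0] flags=0011 → (cmp)
[1] flags=0011 LT?T → r0=0x73
[2] flags=0011 VC?F → skip
[3] flags=1000 → (cmp)
[4] flags=1000 VC?T → r3=0x74
[5] flags=1000 VS?F → skip
[6] flags=1000 GE?F → skip

EXEC = [1,4]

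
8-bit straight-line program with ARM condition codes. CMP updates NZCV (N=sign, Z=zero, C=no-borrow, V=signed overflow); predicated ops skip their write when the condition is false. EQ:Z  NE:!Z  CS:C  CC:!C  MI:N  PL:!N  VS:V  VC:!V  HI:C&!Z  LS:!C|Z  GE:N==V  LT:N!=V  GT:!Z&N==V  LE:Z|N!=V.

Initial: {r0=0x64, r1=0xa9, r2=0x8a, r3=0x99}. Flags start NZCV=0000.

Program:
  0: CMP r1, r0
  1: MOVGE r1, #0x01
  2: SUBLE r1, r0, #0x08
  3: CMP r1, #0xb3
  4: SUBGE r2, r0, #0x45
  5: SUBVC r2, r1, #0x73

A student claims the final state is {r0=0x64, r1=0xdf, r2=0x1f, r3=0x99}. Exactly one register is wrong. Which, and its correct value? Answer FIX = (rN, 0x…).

FIX = (r1, 0x5c)

[0] flags=0011 → (cmp)
[1] flags=0011 GE?F → skip
[2] flags=0011 LE?T → r1=0x5c
[3] flags=1001 → (cmp)
[4] flags=1001 GE?T → r2=0x1f
[5] flags=1001 VC?F → skip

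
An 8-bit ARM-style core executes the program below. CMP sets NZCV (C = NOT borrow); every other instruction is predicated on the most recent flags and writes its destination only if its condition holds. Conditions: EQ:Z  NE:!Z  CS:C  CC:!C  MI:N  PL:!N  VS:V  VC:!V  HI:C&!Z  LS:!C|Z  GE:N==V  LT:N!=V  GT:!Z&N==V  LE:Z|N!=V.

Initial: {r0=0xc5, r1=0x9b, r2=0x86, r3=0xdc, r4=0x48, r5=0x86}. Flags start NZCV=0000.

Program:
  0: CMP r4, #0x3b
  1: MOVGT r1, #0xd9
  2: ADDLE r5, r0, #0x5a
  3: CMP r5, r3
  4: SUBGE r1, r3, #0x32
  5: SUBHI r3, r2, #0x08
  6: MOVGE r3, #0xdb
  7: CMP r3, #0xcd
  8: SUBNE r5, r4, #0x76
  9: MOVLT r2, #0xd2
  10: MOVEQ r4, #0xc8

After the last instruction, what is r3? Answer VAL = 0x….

VAL = 0xdc

[0] flags=0010 → (cmp)
[1] flags=0010 GT?T → r1=0xd9
[2] flags=0010 LE?F → skip
[3] flags=1000 → (cmp)
[4] flags=1000 GE?F → skip
[5] flags=1000 HI?F → skip
[6] flags=1000 GE?F → skip
[7] flags=0010 → (cmp)
[8] flags=0010 NE?T → r5=0xd2
[9] flags=0010 LT?F → skip
[10] flags=0010 EQ?F → skip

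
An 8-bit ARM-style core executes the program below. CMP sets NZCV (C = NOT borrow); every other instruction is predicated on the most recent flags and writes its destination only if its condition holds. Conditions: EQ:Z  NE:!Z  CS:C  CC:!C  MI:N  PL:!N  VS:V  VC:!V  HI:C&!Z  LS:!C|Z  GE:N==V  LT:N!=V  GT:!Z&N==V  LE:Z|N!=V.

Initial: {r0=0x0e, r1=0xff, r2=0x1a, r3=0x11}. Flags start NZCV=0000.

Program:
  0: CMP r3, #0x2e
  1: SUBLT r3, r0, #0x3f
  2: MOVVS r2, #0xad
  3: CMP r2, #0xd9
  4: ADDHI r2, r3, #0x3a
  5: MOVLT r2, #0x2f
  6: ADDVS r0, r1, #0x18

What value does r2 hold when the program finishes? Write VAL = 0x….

VAL = 0x1a

0: ✓ CMP  NZCV=1000
1: ✓ SUBLT  r3←0xcf
2: · MOVVS
3: ✓ CMP  NZCV=0000
4: · ADDHI
5: · MOVLT
6: · ADDVS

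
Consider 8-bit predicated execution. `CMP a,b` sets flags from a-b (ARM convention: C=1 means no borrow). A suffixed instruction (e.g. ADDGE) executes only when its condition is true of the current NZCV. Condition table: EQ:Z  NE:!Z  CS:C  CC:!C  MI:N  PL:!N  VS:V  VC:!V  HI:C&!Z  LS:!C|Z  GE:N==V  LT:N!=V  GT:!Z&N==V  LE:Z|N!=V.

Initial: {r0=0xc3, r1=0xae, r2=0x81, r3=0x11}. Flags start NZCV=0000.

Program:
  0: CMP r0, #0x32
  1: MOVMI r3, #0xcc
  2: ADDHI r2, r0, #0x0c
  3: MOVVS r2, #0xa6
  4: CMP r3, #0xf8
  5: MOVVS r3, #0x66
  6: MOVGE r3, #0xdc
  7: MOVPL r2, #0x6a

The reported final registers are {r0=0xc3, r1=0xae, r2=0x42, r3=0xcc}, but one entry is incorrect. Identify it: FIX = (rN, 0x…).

[0] flags=1010 → (cmp)
[1] flags=1010 MI?T → r3=0xcc
[2] flags=1010 HI?T → r2=0xcf
[3] flags=1010 VS?F → skip
[4] flags=1000 → (cmp)
[5] flags=1000 VS?F → skip
[6] flags=1000 GE?F → skip
[7] flags=1000 PL?F → skip

FIX = (r2, 0xcf)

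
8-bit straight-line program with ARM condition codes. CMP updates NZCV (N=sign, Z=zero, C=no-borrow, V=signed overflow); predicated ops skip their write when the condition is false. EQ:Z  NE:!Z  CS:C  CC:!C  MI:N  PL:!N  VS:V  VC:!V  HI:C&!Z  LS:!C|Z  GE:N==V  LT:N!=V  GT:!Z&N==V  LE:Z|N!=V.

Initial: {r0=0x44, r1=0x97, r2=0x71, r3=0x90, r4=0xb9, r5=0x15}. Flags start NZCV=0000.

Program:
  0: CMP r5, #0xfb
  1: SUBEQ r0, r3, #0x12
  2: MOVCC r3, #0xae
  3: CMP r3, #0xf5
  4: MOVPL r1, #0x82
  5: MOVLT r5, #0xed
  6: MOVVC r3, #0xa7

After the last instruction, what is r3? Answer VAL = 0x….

VAL = 0xa7

[0] flags=0000 → (cmp)
[1] flags=0000 EQ?F → skip
[2] flags=0000 CC?T → r3=0xae
[3] flags=1000 → (cmp)
[4] flags=1000 PL?F → skip
[5] flags=1000 LT?T → r5=0xed
[6] flags=1000 VC?T → r3=0xa7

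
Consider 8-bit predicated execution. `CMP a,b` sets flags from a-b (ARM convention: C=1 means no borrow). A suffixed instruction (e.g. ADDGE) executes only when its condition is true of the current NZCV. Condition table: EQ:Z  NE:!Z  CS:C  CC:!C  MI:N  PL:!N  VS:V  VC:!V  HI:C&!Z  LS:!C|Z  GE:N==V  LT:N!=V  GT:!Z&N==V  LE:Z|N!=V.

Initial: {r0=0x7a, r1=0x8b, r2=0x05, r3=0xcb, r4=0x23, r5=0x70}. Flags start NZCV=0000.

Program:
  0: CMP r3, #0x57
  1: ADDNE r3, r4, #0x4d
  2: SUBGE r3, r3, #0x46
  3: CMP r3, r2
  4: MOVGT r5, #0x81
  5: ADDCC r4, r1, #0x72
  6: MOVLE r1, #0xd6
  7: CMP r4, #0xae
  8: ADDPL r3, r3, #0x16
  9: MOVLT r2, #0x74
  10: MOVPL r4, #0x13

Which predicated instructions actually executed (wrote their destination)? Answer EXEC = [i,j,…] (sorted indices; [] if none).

EXEC = [1,4,8,10]

[0] flags=0011 → (cmp)
[1] flags=0011 NE?T → r3=0x70
[2] flags=0011 GE?F → skip
[3] flags=0010 → (cmp)
[4] flags=0010 GT?T → r5=0x81
[5] flags=0010 CC?F → skip
[6] flags=0010 LE?F → skip
[7] flags=0000 → (cmp)
[8] flags=0000 PL?T → r3=0x86
[9] flags=0000 LT?F → skip
[10] flags=0000 PL?T → r4=0x13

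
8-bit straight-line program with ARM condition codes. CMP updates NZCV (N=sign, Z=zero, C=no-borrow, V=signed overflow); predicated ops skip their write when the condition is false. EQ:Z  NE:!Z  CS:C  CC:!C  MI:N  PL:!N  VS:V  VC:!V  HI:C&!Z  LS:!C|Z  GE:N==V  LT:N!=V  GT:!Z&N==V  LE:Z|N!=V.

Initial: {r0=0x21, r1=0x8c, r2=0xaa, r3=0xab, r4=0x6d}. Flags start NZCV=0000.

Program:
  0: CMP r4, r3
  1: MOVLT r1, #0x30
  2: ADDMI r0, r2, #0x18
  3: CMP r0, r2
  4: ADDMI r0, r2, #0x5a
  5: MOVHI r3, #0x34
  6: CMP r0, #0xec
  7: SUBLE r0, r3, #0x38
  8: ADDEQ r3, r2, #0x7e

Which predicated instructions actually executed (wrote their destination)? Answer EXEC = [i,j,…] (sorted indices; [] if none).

[0] flags=1001 → (cmp)
[1] flags=1001 LT?F → skip
[2] flags=1001 MI?T → r0=0xc2
[3] flags=0010 → (cmp)
[4] flags=0010 MI?F → skip
[5] flags=0010 HI?T → r3=0x34
[6] flags=1000 → (cmp)
[7] flags=1000 LE?T → r0=0xfc
[8] flags=1000 EQ?F → skip

EXEC = [2,5,7]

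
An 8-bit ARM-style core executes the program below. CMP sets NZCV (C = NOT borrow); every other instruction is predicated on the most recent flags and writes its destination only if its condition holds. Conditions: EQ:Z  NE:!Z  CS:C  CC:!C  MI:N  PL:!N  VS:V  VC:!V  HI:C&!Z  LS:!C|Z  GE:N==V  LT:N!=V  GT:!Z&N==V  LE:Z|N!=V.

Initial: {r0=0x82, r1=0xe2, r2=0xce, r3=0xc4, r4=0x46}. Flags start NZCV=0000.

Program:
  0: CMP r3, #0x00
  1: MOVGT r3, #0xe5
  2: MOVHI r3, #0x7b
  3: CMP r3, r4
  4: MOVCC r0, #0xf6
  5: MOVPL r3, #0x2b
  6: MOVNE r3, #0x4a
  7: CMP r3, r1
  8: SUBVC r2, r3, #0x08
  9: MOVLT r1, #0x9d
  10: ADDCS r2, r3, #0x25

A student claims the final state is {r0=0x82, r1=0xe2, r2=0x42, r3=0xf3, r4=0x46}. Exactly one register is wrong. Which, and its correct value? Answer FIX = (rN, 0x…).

[0] flags=1010 → (cmp)
[1] flags=1010 GT?F → skip
[2] flags=1010 HI?T → r3=0x7b
[3] flags=0010 → (cmp)
[4] flags=0010 CC?F → skip
[5] flags=0010 PL?T → r3=0x2b
[6] flags=0010 NE?T → r3=0x4a
[7] flags=0000 → (cmp)
[8] flags=0000 VC?T → r2=0x42
[9] flags=0000 LT?F → skip
[10] flags=0000 CS?F → skip

FIX = (r3, 0x4a)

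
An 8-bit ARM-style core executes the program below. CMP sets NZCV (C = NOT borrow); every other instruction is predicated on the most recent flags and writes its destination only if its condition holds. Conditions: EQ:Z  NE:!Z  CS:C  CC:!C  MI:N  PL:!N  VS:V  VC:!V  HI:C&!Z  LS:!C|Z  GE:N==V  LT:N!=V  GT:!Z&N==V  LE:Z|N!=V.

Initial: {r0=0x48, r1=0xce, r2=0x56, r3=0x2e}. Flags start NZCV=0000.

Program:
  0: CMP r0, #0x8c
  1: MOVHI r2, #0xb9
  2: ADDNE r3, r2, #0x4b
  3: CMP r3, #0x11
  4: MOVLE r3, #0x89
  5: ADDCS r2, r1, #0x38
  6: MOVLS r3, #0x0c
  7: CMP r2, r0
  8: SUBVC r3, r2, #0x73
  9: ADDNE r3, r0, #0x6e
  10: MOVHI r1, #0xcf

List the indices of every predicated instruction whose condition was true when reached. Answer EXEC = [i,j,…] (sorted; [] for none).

[0] flags=1001 → (cmp)
[1] flags=1001 HI?F → skip
[2] flags=1001 NE?T → r3=0xa1
[3] flags=1010 → (cmp)
[4] flags=1010 LE?T → r3=0x89
[5] flags=1010 CS?T → r2=0x06
[6] flags=1010 LS?F → skip
[7] flags=1000 → (cmp)
[8] flags=1000 VC?T → r3=0x93
[9] flags=1000 NE?T → r3=0xb6
[10] flags=1000 HI?F → skip

EXEC = [2,4,5,8,9]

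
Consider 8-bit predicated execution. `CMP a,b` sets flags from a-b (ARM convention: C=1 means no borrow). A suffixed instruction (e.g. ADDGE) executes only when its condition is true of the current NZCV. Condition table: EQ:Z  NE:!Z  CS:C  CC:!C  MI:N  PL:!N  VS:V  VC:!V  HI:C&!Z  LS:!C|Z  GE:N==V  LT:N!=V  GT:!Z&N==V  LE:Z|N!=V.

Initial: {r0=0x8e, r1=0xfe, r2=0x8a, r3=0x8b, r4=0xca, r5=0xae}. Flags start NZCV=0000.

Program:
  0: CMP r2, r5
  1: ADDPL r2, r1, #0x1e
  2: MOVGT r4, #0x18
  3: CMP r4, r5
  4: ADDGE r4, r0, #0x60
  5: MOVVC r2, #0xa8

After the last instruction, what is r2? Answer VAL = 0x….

[0] flags=1000 → (cmp)
[1] flags=1000 PL?F → skip
[2] flags=1000 GT?F → skip
[3] flags=0010 → (cmp)
[4] flags=0010 GE?T → r4=0xee
[5] flags=0010 VC?T → r2=0xa8

VAL = 0xa8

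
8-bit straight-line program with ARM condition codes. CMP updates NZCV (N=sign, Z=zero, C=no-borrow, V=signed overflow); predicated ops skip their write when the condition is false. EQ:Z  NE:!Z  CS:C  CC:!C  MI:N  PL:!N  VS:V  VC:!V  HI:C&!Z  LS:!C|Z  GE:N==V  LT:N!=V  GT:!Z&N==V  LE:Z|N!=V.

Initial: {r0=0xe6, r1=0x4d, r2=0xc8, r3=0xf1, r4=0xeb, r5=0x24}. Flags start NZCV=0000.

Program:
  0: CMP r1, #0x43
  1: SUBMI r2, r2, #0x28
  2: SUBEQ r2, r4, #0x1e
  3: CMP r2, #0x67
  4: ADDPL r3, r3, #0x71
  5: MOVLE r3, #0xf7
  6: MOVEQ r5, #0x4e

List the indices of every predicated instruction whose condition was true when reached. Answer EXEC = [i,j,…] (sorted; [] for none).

EXEC = [4,5]

0: ✓ CMP  NZCV=0010
1: · SUBMI
2: · SUBEQ
3: ✓ CMP  NZCV=0011
4: ✓ ADDPL  r3←0x62
5: ✓ MOVLE  r3←0xf7
6: · MOVEQ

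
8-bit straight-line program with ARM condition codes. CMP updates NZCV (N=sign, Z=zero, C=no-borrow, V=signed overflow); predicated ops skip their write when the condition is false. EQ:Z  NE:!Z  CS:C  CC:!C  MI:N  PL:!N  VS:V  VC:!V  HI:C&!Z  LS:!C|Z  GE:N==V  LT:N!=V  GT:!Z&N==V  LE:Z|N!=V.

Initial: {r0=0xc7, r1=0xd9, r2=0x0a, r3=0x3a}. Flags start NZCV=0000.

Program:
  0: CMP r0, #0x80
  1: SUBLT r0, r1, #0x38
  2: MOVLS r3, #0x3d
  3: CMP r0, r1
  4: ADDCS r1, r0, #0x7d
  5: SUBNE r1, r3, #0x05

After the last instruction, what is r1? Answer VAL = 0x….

0: ✓ CMP  NZCV=0010
1: · SUBLT
2: · MOVLS
3: ✓ CMP  NZCV=1000
4: · ADDCS
5: ✓ SUBNE  r1←0x35

VAL = 0x35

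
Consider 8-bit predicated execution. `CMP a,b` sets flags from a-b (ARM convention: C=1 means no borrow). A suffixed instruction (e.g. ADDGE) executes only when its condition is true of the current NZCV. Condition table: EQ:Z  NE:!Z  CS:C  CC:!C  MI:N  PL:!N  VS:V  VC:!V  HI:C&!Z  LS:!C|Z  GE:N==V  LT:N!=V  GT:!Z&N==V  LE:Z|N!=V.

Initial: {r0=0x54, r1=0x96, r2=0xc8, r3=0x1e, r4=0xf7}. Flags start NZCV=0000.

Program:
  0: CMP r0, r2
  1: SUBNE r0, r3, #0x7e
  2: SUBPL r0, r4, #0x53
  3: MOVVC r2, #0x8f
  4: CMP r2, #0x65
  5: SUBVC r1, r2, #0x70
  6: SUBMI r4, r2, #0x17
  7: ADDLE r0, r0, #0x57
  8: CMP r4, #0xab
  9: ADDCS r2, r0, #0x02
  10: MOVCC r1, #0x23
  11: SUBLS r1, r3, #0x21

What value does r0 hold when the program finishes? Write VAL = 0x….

0: ✓ CMP  NZCV=1001
1: ✓ SUBNE  r0←0xa0
2: · SUBPL
3: · MOVVC
4: ✓ CMP  NZCV=0011
5: · SUBVC
6: · SUBMI
7: ✓ ADDLE  r0←0xf7
8: ✓ CMP  NZCV=0010
9: ✓ ADDCS  r2←0xf9
10: · MOVCC
11: · SUBLS

VAL = 0xf7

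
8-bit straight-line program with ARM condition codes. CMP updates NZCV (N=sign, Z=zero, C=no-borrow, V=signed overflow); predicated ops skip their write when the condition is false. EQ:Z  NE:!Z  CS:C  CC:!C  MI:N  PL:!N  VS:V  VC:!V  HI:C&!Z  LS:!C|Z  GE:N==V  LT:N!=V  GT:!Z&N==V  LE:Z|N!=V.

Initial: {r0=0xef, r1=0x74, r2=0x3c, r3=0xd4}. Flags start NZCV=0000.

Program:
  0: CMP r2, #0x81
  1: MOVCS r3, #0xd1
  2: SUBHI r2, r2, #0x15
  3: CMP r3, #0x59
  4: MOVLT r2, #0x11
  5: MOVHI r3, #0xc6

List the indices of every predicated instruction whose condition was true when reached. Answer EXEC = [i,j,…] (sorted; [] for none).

EXEC = [4,5]

[0] flags=1001 → (cmp)
[1] flags=1001 CS?F → skip
[2] flags=1001 HI?F → skip
[3] flags=0011 → (cmp)
[4] flags=0011 LT?T → r2=0x11
[5] flags=0011 HI?T → r3=0xc6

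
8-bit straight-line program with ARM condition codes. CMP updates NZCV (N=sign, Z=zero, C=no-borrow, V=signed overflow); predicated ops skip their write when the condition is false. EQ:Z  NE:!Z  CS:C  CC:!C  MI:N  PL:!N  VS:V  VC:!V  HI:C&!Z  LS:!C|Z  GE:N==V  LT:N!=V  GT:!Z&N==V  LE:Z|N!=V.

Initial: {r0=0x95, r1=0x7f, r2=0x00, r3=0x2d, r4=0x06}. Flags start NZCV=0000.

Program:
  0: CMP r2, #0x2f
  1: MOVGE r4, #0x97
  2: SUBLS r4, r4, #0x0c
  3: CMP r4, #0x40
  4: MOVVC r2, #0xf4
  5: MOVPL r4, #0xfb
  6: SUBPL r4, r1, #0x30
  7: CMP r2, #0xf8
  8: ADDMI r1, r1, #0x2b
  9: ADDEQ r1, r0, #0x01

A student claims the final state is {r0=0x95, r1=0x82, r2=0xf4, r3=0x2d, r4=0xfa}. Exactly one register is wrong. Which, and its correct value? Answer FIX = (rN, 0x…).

FIX = (r1, 0xaa)

0: ✓ CMP  NZCV=1000
1: · MOVGE
2: ✓ SUBLS  r4←0xfa
3: ✓ CMP  NZCV=1010
4: ✓ MOVVC  r2←0xf4
5: · MOVPL
6: · SUBPL
7: ✓ CMP  NZCV=1000
8: ✓ ADDMI  r1←0xaa
9: · ADDEQ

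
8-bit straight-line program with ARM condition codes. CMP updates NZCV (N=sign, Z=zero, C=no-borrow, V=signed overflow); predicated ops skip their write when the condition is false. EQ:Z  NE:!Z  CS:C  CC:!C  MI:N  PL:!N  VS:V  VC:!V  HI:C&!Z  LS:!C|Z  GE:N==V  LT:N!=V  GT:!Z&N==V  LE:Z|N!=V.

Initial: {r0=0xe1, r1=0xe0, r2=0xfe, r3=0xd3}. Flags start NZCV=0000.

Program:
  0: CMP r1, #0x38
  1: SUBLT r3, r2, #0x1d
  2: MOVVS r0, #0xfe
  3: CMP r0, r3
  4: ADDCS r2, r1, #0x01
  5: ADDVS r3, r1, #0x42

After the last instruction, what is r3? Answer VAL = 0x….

0: ✓ CMP  NZCV=1010
1: ✓ SUBLT  r3←0xe1
2: · MOVVS
3: ✓ CMP  NZCV=0110
4: ✓ ADDCS  r2←0xe1
5: · ADDVS

VAL = 0xe1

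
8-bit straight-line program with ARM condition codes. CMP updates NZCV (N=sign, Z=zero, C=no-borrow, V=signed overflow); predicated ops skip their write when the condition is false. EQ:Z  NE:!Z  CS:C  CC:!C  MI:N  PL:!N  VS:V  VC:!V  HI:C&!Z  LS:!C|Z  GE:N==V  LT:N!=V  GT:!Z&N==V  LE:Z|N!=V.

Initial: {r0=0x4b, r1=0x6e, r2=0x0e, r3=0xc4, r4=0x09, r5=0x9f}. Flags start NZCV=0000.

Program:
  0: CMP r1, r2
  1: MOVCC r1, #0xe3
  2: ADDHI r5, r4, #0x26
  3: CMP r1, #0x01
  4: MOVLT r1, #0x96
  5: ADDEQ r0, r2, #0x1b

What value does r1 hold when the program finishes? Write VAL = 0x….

0: ✓ CMP  NZCV=0010
1: · MOVCC
2: ✓ ADDHI  r5←0x2f
3: ✓ CMP  NZCV=0010
4: · MOVLT
5: · ADDEQ

VAL = 0x6e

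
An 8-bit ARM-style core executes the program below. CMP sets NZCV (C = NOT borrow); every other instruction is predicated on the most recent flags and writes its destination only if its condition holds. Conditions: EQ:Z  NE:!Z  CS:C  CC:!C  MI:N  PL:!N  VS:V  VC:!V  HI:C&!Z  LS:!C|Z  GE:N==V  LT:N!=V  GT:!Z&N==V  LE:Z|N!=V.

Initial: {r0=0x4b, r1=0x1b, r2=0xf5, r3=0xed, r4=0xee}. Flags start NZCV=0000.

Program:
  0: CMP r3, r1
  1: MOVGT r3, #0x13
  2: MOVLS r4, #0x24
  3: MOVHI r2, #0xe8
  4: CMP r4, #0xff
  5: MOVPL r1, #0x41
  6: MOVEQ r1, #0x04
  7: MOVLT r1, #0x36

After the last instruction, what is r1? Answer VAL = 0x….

VAL = 0x36

0: ✓ CMP  NZCV=1010
1: · MOVGT
2: · MOVLS
3: ✓ MOVHI  r2←0xe8
4: ✓ CMP  NZCV=1000
5: · MOVPL
6: · MOVEQ
7: ✓ MOVLT  r1←0x36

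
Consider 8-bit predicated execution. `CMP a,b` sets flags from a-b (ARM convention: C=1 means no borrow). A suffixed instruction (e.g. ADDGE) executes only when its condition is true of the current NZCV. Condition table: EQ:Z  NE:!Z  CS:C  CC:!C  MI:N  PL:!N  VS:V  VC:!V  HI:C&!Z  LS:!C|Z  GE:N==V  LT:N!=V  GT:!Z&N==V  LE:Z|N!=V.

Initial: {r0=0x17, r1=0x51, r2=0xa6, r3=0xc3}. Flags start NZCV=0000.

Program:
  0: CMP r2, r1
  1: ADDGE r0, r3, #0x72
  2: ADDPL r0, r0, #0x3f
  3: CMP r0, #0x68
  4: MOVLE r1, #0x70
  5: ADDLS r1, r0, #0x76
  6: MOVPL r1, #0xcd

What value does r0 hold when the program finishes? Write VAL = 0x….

VAL = 0x56

[0] flags=0011 → (cmp)
[1] flags=0011 GE?F → skip
[2] flags=0011 PL?T → r0=0x56
[3] flags=1000 → (cmp)
[4] flags=1000 LE?T → r1=0x70
[5] flags=1000 LS?T → r1=0xcc
[6] flags=1000 PL?F → skip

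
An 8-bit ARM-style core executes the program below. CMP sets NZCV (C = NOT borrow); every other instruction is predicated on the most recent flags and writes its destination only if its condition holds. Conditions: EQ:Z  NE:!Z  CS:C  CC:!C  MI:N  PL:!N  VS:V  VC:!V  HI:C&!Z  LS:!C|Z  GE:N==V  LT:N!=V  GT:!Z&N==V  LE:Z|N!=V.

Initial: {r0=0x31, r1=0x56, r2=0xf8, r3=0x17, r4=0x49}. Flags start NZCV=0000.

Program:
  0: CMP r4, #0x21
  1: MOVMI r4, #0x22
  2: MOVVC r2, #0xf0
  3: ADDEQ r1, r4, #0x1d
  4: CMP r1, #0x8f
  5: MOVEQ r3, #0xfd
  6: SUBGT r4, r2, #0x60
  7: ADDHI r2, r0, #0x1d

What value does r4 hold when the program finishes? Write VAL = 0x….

VAL = 0x90

[0] flags=0010 → (cmp)
[1] flags=0010 MI?F → skip
[2] flags=0010 VC?T → r2=0xf0
[3] flags=0010 EQ?F → skip
[4] flags=1001 → (cmp)
[5] flags=1001 EQ?F → skip
[6] flags=1001 GT?T → r4=0x90
[7] flags=1001 HI?F → skip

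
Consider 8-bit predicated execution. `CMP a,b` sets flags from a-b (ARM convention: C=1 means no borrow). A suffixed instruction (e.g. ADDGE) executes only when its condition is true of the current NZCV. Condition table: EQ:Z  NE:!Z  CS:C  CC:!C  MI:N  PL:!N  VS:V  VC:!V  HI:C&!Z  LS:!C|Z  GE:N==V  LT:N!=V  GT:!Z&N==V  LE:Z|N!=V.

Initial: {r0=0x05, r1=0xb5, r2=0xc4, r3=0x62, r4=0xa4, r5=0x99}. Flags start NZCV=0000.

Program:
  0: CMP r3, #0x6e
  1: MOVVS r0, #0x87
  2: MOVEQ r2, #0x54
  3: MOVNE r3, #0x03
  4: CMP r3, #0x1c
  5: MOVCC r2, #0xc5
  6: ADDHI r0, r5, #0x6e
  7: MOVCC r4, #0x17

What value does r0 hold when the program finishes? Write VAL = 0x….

VAL = 0x05

[0] flags=1000 → (cmp)
[1] flags=1000 VS?F → skip
[2] flags=1000 EQ?F → skip
[3] flags=1000 NE?T → r3=0x03
[4] flags=1000 → (cmp)
[5] flags=1000 CC?T → r2=0xc5
[6] flags=1000 HI?F → skip
[7] flags=1000 CC?T → r4=0x17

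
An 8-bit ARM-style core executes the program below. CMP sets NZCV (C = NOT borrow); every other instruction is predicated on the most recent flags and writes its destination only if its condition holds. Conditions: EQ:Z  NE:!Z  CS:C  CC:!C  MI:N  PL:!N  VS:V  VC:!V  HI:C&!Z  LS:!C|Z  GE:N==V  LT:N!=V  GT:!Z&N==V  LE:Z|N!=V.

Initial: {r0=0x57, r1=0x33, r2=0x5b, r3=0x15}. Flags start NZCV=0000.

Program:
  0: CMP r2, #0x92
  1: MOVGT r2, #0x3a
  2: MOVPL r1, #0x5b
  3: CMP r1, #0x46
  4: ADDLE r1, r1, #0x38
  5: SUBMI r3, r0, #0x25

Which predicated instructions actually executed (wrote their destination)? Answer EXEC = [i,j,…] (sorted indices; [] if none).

EXEC = [1,4,5]

0: ✓ CMP  NZCV=1001
1: ✓ MOVGT  r2←0x3a
2: · MOVPL
3: ✓ CMP  NZCV=1000
4: ✓ ADDLE  r1←0x6b
5: ✓ SUBMI  r3←0x32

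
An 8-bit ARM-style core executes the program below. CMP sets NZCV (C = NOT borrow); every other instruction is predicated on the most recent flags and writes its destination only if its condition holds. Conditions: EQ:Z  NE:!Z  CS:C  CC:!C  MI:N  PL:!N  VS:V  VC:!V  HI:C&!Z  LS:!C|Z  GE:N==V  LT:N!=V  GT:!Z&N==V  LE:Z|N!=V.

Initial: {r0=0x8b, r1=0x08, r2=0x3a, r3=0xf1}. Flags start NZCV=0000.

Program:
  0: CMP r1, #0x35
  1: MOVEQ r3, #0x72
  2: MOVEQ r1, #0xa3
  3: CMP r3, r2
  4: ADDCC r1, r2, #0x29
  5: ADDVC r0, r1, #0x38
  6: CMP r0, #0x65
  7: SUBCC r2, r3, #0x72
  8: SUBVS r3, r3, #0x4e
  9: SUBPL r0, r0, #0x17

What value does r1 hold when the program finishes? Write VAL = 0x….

0: ✓ CMP  NZCV=1000
1: · MOVEQ
2: · MOVEQ
3: ✓ CMP  NZCV=1010
4: · ADDCC
5: ✓ ADDVC  r0←0x40
6: ✓ CMP  NZCV=1000
7: ✓ SUBCC  r2←0x7f
8: · SUBVS
9: · SUBPL

VAL = 0x08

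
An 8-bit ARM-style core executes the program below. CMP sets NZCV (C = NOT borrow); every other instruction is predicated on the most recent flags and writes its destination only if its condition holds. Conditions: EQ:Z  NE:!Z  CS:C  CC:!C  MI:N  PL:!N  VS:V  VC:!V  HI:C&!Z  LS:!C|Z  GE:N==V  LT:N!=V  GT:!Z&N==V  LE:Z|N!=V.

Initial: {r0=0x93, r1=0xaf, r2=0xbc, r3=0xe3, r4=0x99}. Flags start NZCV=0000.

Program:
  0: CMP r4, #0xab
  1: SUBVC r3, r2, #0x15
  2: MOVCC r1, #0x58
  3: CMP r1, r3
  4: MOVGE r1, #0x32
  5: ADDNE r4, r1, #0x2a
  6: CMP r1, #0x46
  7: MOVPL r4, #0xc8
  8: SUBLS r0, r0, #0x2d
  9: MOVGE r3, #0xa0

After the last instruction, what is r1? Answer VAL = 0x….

VAL = 0x32

0: ✓ CMP  NZCV=1000
1: ✓ SUBVC  r3←0xa7
2: ✓ MOVCC  r1←0x58
3: ✓ CMP  NZCV=1001
4: ✓ MOVGE  r1←0x32
5: ✓ ADDNE  r4←0x5c
6: ✓ CMP  NZCV=1000
7: · MOVPL
8: ✓ SUBLS  r0←0x66
9: · MOVGE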